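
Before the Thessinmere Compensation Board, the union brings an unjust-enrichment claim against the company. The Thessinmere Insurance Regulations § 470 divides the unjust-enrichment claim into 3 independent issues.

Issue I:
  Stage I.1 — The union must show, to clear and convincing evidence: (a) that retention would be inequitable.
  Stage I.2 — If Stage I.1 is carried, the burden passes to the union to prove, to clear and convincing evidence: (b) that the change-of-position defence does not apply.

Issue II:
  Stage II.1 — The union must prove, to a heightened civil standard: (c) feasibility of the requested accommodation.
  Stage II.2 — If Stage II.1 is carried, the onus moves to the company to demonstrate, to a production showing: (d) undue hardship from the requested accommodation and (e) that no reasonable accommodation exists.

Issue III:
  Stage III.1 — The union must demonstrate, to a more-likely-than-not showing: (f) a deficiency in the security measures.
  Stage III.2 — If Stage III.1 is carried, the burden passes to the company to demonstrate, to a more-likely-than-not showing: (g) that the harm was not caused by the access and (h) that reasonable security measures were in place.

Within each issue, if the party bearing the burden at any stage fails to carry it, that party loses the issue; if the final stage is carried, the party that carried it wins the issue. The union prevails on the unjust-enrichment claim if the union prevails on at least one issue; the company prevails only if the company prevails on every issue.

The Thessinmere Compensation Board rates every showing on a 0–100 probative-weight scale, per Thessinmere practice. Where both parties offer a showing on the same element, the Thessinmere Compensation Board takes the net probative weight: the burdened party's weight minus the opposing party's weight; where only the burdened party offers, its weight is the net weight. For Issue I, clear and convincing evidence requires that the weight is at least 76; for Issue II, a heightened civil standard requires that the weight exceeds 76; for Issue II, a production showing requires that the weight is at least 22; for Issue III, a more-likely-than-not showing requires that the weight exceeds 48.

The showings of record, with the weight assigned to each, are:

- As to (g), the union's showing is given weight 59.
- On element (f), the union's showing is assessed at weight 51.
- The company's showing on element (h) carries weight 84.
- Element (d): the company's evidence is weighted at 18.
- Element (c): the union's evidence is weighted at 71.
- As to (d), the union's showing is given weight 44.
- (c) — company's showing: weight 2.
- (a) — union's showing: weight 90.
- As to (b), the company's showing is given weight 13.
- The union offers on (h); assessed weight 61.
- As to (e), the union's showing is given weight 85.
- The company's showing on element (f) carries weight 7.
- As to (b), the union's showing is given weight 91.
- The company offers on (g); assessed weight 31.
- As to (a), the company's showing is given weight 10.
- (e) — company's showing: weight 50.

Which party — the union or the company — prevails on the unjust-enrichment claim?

— Issue I —
Stage I.1 (union, clear and convincing evidence, weight is at least 76): (a) net 90−10=80 ≥ 76 — meets.
  Stage I.1 carried; the burden remains with the union.
Stage I.2 (union, clear and convincing evidence, weight is at least 76): (b) net 91−13=78 ≥ 76 — meets.
  Stage I.2 carried; the final stage is satisfied.
All stages carried — the union prevails on this issue.
— Issue II —
At Stage II.1 the union must meet a heightened civil standard (weight exceeds 76): on (c) the weight is 71 less the opposing 2 gives net 69, ≤ 76, so (c) does not meet the standard.
  The union does not carry Stage II.1.
So the company prevails on this issue.
— Issue III —
Stage III.1 — burden on union; standard: a more-likely-than-not showing (weight exceeds 48).
    (f): 51 − 7 = 44 ≤ 48 [not met]
  Not every element is met, so the union fails to carry Stage III.1.
So the company prevails on this issue.
Per-issue: Issue I → union; Issue II → company; Issue III → company. The union must prevail on at least one issue; overall, the union prevails.

union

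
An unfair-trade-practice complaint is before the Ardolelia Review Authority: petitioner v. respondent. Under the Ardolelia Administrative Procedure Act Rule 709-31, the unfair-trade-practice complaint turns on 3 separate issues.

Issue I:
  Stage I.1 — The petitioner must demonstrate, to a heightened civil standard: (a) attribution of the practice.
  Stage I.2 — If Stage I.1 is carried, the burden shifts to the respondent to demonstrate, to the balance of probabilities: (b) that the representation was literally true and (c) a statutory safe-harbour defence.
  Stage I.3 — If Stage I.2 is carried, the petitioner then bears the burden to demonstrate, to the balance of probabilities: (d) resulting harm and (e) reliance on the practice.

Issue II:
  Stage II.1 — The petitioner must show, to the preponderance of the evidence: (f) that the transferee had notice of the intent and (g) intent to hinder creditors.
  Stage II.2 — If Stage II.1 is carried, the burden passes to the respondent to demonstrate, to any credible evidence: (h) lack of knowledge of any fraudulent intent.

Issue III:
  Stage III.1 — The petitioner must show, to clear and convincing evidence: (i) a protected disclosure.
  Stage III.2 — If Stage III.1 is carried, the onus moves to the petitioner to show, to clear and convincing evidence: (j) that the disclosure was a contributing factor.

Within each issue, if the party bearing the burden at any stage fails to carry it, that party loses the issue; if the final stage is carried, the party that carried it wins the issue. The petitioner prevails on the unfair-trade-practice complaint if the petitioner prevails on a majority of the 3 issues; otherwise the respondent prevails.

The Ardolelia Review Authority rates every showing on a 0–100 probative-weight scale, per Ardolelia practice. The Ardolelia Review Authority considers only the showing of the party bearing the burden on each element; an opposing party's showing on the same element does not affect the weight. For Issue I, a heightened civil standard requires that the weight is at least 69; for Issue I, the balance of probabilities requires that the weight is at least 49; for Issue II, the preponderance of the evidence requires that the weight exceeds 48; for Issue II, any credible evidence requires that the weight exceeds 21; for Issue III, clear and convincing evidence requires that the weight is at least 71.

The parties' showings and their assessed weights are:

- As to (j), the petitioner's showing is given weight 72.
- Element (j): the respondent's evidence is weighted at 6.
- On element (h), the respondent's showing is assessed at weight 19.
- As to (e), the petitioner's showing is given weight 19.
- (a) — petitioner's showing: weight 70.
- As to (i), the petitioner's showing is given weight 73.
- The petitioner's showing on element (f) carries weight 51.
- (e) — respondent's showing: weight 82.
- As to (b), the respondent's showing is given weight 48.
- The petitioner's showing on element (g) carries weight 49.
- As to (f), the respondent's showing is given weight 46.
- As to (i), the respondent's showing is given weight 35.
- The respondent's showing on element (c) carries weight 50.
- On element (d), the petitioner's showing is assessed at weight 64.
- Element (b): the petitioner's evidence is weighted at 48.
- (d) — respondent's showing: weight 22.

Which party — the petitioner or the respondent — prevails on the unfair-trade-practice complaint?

petitioner

— Issue I —
Stage I.1 (petitioner, a heightened civil standard, weight is at least 69): (a) 70 ≥ 69 — meets.
  Stage I.1 is satisfied; the onus moves to the respondent.
Stage I.2 (respondent, the balance of probabilities, weight is at least 49): (b) 48 (petitioner's 48 disregarded) < 49 — fails; (c) 50 ≥ 49 — meets.
  Not every element is met, so the respondent fails to carry Stage I.2.
The analysis ends at Stage I.2; the petitioner prevails on this issue.
— Issue II —
Stage II.1 — burden on petitioner; standard: the preponderance of the evidence (weight exceeds 48).
    (f): 51 (respondent's 46 disregarded) > 48 [met]
    (g): 49 > 48 [met]
  Stage II.1 carried; the burden shifts to the respondent.
Stage II.2 — burden on respondent; standard: any credible evidence (weight exceeds 21).
    (h): 19 ≤ 21 [not met]
  The respondent does not carry Stage II.2.
The petitioner prevails on this issue.
— Issue III —
Stage III.1 — burden on petitioner; standard: clear and convincing evidence (weight is at least 71).
    (i): 73 (respondent's 35 disregarded) ≥ 71 [met]
  All elements met. The petitioner retains the burden for Stage III.2.
Stage III.2 — burden on petitioner; standard: clear and convincing evidence (weight is at least 71).
    (j): 72 (respondent's 6 disregarded) ≥ 71 [met]
  The petitioner carries the last stage.
All stages carried — the petitioner prevails on this issue.
Per-issue: Issue I → petitioner; Issue II → petitioner; Issue III → petitioner. The petitioner must prevail on a majority of issues; overall, the petitioner prevails.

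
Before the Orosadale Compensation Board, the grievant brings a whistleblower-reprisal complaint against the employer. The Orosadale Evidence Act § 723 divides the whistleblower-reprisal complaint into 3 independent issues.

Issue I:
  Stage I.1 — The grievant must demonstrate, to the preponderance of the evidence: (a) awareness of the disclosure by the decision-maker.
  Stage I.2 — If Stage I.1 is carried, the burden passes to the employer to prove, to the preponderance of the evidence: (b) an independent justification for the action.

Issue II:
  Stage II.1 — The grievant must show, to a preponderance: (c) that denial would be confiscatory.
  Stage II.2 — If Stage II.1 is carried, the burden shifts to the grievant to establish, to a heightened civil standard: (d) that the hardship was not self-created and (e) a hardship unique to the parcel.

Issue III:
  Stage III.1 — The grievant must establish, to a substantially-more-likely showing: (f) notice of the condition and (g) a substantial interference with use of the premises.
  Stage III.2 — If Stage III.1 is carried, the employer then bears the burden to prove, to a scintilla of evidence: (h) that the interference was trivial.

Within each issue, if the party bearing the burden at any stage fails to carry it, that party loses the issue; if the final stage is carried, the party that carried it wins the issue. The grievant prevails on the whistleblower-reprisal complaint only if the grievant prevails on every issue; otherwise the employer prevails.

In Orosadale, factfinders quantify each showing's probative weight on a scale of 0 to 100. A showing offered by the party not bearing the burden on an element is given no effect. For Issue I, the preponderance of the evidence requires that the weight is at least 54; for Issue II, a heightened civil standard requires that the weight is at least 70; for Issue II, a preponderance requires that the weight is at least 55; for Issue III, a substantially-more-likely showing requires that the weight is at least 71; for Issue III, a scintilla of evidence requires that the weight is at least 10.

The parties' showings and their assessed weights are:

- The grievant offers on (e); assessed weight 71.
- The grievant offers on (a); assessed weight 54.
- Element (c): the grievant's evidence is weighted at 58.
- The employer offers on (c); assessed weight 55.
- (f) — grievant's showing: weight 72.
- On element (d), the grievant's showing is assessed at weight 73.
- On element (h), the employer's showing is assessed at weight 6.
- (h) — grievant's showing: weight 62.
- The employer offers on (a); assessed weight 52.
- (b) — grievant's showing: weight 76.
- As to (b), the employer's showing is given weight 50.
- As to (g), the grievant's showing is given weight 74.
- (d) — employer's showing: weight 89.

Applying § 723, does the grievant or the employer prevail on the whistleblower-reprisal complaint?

— Issue I —
At Stage I.1 the grievant must meet the preponderance of the evidence (weight is at least 54): on (a) the weight is 54 (the employer's 52 is given no effect), ≥ 54, so (a) meets the standard.
  The grievant carries Stage I.1; the employer now bears the burden.
At Stage I.2 the employer must meet the preponderance of the evidence (weight is at least 54): on (b) the weight is 50 (the grievant's 76 is given no effect), which does not reach 54, so (b) does not meet the standard.
  Not every element is met, so the employer fails to carry Stage I.2.
So the grievant prevails on this issue.
— Issue II —
At Stage II.1 the grievant must meet a preponderance (weight is at least 55): on (c) the weight is 58 (the employer's 55 is given no effect), which does reach 55, so (c) meets the standard.
  All elements met. The grievant retains the burden for Stage II.2.
At Stage II.2 the grievant must meet a heightened civil standard (weight is at least 70): on (d) the weight is 73 (the employer's 89 is given no effect), which does reach 70, so (d) meets the standard; on (e) the weight is 71, which does reach 70, so (e) meets the standard.
  All elements met at the final stage.
All stages carried — the grievant prevails on this issue.
— Issue III —
At Stage III.1 the grievant must meet a substantially-more-likely showing (weight is at least 71): on (f) the weight is 72, ≥ 71, so (f) meets the standard; on (g) the weight is 74, which does reach 71, so (g) meets the standard.
  Stage III.1 is satisfied; the onus moves to the employer.
At Stage III.2 the employer must meet a scintilla of evidence (weight is at least 10): on (h) the weight is 6 (the grievant's 62 is given no effect), < 10, so (h) does not meet the standard.
  The employer does not carry Stage III.2.
The analysis ends at Stage III.2; the grievant prevails on this issue.
Per-issue: Issue I → grievant; Issue II → grievant; Issue III → grievant. The grievant must prevail on every issue; overall, the grievant prevails.

grievant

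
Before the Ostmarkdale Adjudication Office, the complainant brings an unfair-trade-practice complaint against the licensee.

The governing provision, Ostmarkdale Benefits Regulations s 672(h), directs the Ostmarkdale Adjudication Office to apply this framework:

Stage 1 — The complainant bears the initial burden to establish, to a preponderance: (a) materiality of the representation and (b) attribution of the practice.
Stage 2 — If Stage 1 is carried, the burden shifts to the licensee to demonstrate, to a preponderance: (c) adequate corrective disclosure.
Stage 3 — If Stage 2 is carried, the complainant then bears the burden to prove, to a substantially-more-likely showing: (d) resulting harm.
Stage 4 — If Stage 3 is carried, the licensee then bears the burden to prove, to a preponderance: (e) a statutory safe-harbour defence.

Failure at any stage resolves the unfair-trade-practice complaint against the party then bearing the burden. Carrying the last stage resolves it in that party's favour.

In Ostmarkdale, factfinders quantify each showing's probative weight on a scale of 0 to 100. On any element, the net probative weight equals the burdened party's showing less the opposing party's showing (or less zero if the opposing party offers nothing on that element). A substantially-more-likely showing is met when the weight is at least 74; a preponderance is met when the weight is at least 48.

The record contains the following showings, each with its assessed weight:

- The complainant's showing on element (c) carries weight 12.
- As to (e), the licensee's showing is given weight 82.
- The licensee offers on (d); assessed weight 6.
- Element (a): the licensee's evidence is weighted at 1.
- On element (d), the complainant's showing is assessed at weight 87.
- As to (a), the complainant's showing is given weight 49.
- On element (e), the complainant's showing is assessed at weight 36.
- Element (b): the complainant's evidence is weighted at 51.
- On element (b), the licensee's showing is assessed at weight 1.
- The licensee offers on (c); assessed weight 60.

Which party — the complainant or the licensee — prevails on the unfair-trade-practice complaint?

Stage 1 (complainant, a preponderance, weight is at least 48): (a) net 49−1=48 ≥ 48 — meets; (b) net 51−1=50 ≥ 48 — meets.
  Stage 1 is satisfied; the onus moves to the licensee.
Stage 2 (licensee, a preponderance, weight is at least 48): (c) net 60−12=48 ≥ 48 — meets.
  The licensee carries Stage 2; the complainant now bears the burden.
Stage 3 (complainant, a substantially-more-likely showing, weight is at least 74): (d) net 87−6=81 ≥ 74 — meets.
  Stage 3 carried; the burden shifts to the licensee.
Stage 4 (licensee, a preponderance, weight is at least 48): (e) net 82−36=46 < 48 — fails.
  Not every element is met, so the licensee fails to carry Stage 4.
The complainant prevails.

complainant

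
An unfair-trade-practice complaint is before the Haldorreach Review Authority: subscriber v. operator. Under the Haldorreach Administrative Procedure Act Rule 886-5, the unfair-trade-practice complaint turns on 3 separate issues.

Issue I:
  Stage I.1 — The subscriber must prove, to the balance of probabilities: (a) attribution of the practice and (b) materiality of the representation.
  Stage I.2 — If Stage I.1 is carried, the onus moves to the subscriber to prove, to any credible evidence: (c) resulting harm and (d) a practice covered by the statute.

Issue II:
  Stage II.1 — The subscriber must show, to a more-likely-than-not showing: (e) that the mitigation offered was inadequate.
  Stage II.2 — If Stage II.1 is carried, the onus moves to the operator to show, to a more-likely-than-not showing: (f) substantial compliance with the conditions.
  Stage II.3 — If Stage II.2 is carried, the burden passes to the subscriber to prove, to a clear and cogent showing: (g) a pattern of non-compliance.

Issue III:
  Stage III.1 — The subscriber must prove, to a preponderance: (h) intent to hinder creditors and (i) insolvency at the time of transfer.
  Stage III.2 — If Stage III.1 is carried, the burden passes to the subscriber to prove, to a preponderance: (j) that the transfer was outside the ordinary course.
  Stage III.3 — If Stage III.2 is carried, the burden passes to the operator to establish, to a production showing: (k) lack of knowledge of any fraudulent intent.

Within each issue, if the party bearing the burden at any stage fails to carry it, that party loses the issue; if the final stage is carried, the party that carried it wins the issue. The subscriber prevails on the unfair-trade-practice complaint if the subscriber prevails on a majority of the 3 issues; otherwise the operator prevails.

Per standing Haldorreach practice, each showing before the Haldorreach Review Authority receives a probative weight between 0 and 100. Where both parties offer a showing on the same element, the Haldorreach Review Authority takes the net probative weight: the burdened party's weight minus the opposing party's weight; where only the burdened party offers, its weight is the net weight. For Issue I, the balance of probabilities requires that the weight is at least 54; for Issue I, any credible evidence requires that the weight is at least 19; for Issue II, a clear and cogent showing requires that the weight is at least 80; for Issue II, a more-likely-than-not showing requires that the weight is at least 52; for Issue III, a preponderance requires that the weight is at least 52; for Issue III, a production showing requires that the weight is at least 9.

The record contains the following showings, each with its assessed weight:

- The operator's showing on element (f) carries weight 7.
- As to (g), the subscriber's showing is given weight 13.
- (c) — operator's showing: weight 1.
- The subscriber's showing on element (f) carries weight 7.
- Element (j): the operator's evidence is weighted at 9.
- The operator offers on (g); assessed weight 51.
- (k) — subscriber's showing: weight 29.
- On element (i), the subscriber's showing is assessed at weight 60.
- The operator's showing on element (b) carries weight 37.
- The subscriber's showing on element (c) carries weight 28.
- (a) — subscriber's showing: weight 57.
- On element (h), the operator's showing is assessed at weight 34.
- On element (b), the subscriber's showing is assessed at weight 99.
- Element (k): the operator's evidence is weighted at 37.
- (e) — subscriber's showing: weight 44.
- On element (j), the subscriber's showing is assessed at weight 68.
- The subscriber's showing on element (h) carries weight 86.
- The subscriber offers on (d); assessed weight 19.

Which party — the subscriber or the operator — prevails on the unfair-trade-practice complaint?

subscriber

— Issue I —
Stage I.1 (subscriber, the balance of probabilities, weight is at least 54): (a) 57 ≥ 54 — meets; (b) net 99−37=62 ≥ 54 — meets.
  Stage I.1 is satisfied; the subscriber continues to bear the burden.
Stage I.2 (subscriber, any credible evidence, weight is at least 19): (c) net 28−1=27 ≥ 19 — meets; (d) 19 ≥ 19 — meets.
  The subscriber carries the last stage.
Every stage carried; the subscriber prevails on this issue.
— Issue II —
Stage II.1 — burden on subscriber; standard: a more-likely-than-not showing (weight is at least 52).
    (e): 44 < 52 [not met]
  Stage II.1 not carried; the subscriber fails its burden.
The analysis ends at Stage II.1; the operator prevails on this issue.
— Issue III —
Stage III.1 — burden on subscriber; standard: a preponderance (weight is at least 52).
    (h): 86 − 34 = 52 ≥ 52 [met]
    (i): 60 ≥ 52 [met]
  Stage III.1 carried; the burden remains with the subscriber.
Stage III.2 — burden on subscriber; standard: a preponderance (weight is at least 52).
    (j): 68 − 9 = 59 ≥ 52 [met]
  All elements met. The burden passes to the operator.
Stage III.3 — burden on operator; standard: a production showing (weight is at least 9).
    (k): 37 − 29 = 8 < 9 [not met]
  The operator does not carry Stage III.3.
The analysis ends at Stage III.3; the subscriber prevails on this issue.
Per-issue: Issue I → subscriber; Issue II → operator; Issue III → subscriber. The subscriber must prevail on a majority of issues; overall, the subscriber prevails.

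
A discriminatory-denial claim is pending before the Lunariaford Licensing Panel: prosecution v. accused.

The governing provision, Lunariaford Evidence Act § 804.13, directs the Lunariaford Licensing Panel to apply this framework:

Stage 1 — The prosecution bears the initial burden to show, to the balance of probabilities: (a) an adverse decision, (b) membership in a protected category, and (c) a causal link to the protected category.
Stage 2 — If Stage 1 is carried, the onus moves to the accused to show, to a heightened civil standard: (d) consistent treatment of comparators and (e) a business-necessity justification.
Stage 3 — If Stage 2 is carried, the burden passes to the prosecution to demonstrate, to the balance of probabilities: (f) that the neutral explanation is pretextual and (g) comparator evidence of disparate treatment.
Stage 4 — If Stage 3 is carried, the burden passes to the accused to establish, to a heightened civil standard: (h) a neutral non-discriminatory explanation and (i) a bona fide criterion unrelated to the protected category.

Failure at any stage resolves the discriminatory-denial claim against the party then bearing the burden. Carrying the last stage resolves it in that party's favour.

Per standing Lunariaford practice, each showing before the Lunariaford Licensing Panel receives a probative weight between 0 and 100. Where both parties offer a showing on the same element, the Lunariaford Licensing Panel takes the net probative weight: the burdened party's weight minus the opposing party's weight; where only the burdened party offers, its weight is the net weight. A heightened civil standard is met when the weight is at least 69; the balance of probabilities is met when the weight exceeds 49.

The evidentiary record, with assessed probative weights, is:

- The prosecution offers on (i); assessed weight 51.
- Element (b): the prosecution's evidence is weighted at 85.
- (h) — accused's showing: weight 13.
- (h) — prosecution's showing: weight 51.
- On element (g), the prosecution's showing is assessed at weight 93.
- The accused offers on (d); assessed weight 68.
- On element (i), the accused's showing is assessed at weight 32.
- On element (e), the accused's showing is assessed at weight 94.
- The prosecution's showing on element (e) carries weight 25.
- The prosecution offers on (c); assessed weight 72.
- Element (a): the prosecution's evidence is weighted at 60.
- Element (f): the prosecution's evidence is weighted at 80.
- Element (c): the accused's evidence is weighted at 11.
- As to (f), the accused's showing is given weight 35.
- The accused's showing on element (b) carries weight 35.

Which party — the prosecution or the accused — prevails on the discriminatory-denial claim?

At Stage 1 the prosecution must meet the balance of probabilities (weight exceeds 49): on (a) the weight is 60, > 49, so (a) meets the standard; on (b) the weight is 85 less the opposing 35 gives net 50, which does exceed 49, so (b) meets the standard; on (c) the weight is 72 less the opposing 11 gives net 61, > 49, so (c) meets the standard.
  The prosecution carries Stage 1; the accused now bears the burden.
At Stage 2 the accused must meet a heightened civil standard (weight is at least 69): on (d) the weight is 68, < 69, so (d) does not meet the standard; on (e) the weight is 94 less the opposing 25 gives net 69, which does reach 69, so (e) meets the standard.
  Stage 2 not carried; the accused fails its burden.
So the prosecution prevails.

prosecution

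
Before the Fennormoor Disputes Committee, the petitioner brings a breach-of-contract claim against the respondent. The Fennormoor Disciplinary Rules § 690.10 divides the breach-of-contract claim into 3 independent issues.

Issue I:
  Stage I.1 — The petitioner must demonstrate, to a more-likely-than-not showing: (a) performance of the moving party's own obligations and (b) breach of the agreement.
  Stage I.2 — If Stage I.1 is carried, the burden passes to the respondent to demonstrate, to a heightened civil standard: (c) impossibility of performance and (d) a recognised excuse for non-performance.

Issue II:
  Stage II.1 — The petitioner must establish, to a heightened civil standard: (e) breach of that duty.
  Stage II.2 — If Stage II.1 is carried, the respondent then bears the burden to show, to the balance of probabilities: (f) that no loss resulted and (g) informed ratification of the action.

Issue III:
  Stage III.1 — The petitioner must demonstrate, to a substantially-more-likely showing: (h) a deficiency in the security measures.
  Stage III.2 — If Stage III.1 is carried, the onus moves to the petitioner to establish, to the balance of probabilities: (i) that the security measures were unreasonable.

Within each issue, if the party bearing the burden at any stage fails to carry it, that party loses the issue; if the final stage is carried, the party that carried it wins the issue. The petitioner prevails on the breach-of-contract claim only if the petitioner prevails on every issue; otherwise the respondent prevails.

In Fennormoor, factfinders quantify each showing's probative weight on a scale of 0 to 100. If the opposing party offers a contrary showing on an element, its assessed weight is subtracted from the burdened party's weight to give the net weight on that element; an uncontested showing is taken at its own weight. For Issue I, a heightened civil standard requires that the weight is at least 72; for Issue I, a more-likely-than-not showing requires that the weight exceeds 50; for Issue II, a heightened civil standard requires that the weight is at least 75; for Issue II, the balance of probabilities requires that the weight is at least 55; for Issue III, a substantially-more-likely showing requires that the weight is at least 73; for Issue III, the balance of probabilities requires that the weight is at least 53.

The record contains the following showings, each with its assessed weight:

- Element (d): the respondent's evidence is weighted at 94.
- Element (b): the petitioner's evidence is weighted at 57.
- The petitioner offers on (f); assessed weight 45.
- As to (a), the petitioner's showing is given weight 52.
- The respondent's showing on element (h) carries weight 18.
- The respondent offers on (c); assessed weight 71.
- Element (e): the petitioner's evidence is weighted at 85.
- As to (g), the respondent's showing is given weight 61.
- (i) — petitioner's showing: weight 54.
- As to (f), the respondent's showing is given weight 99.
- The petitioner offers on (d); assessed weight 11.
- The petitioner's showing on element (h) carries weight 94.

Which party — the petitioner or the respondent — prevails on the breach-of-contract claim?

— Issue I —
Stage I.1 (petitioner, a more-likely-than-not showing, weight exceeds 50): (a) 52 > 50 — meets; (b) 57 > 50 — meets.
  All elements met. The burden passes to the respondent.
Stage I.2 (respondent, a heightened civil standard, weight is at least 72): (c) 71 < 72 — fails; (d) net 94−11=83 ≥ 72 — meets.
  Stage I.2 not carried; the respondent fails its burden.
The analysis ends at Stage I.2; the petitioner prevails on this issue.
— Issue II —
Stage II.1 — burden on petitioner; standard: a heightened civil standard (weight is at least 75).
    (e): 85 ≥ 75 [met]
  The petitioner carries Stage II.1; the respondent now bears the burden.
Stage II.2 — burden on respondent; standard: the balance of probabilities (weight is at least 55).
    (f): 99 − 45 = 54 < 55 [not met]
    (g): 61 ≥ 55 [met]
  Stage II.2 not carried; the respondent fails its burden.
The analysis ends at Stage II.2; the petitioner prevails on this issue.
— Issue III —
At Stage III.1 the petitioner must meet a substantially-more-likely showing (weight is at least 73): on (h) the weight is 94 less the opposing 18 gives net 76, which does reach 73, so (h) meets the standard.
  Stage III.1 carried; the burden remains with the petitioner.
At Stage III.2 the petitioner must meet the balance of probabilities (weight is at least 53): on (i) the weight is 54, which does reach 53, so (i) meets the standard.
  All elements met at the final stage.
Every stage carried; the petitioner prevails on this issue.
Per-issue: Issue I → petitioner; Issue II → petitioner; Issue III → petitioner. The petitioner must prevail on every issue; overall, the petitioner prevails.

petitioner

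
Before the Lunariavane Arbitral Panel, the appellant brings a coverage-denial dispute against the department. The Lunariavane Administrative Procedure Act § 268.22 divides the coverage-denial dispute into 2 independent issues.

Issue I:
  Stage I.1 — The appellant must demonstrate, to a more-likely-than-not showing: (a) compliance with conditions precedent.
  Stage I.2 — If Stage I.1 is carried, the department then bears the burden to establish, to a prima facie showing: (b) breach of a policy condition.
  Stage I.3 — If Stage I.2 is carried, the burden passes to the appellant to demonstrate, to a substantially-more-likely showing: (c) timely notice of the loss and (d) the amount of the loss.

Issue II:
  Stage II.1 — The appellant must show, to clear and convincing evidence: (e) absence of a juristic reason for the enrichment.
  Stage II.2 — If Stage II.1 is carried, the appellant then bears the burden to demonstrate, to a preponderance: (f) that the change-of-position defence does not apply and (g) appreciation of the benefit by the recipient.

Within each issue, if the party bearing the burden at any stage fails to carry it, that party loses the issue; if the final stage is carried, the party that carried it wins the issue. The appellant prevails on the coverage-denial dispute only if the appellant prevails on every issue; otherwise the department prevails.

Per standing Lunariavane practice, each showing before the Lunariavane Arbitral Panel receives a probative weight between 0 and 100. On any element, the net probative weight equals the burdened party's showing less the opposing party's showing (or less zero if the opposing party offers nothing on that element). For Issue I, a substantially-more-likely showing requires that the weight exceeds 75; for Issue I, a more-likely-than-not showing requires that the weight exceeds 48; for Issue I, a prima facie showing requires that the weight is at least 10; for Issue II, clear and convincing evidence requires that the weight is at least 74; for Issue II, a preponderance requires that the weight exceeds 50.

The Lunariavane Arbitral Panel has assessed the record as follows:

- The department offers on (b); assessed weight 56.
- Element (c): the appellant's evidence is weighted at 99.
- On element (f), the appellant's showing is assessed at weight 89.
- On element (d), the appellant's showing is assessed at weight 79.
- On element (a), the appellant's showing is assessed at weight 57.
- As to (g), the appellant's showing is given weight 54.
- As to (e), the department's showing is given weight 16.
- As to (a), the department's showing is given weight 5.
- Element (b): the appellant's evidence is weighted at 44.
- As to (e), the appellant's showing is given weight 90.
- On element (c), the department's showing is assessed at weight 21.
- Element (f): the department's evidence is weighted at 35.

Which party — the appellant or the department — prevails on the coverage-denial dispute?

appellant

— Issue I —
At Stage I.1 the appellant must meet a more-likely-than-not showing (weight exceeds 48): on (a) the weight is 57 less the opposing 5 gives net 52, which does exceed 48, so (a) meets the standard.
  Stage I.1 carried; the burden shifts to the department.
At Stage I.2 the department must meet a prima facie showing (weight is at least 10): on (b) the weight is 56 less the opposing 44 gives net 12, which does reach 10, so (b) meets the standard.
  Stage I.2 carried; the burden shifts to the appellant.
At Stage I.3 the appellant must meet a substantially-more-likely showing (weight exceeds 75): on (c) the weight is 99 less the opposing 21 gives net 78, > 75, so (c) meets the standard; on (d) the weight is 79, > 75, so (d) meets the standard.
  All elements met at the final stage.
With every stage satisfied, the appellant prevails on this issue.
— Issue II —
At Stage II.1 the appellant must meet clear and convincing evidence (weight is at least 74): on (e) the weight is 90 less the opposing 16 gives net 74, which does reach 74, so (e) meets the standard.
  All elements met. The appellant retains the burden for Stage II.2.
At Stage II.2 the appellant must meet a preponderance (weight exceeds 50): on (f) the weight is 89 less the opposing 35 gives net 54, which does exceed 50, so (f) meets the standard; on (g) the weight is 54, which does exceed 50, so (g) meets the standard.
  All elements met at the final stage.
All stages carried — the appellant prevails on this issue.
Per-issue: Issue I → appellant; Issue II → appellant. The appellant must prevail on every issue; overall, the appellant prevails.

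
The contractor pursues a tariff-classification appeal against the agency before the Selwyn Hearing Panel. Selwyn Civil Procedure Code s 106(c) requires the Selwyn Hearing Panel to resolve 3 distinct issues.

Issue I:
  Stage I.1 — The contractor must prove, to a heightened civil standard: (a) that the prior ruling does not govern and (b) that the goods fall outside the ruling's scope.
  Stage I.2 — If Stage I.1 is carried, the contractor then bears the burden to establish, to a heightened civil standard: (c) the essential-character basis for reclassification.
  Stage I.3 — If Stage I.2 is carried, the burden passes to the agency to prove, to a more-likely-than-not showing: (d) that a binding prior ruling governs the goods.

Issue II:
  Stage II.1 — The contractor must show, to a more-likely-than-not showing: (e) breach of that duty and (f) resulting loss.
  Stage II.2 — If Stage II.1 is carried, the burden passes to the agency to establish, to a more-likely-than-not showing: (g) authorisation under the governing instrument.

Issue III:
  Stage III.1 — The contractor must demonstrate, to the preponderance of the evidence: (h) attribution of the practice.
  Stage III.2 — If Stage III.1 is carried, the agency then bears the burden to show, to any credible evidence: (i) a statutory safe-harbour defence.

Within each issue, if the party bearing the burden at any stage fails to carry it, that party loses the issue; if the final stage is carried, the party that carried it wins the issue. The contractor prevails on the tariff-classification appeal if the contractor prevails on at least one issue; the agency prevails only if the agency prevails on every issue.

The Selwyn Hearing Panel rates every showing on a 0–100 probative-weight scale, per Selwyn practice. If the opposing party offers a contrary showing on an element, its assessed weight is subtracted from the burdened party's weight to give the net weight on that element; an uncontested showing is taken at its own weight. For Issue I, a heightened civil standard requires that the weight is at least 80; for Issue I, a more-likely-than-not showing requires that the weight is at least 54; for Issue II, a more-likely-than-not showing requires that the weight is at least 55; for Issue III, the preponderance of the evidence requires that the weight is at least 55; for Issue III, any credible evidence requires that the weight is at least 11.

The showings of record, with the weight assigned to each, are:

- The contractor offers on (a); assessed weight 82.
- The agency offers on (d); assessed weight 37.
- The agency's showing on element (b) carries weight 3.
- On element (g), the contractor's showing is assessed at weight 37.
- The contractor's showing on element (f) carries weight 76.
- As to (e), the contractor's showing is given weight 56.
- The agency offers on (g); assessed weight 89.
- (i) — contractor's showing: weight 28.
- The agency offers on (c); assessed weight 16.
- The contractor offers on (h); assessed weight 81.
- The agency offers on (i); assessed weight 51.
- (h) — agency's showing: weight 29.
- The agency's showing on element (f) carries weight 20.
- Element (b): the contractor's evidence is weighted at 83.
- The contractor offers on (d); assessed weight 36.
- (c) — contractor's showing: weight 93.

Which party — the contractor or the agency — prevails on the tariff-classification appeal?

contractor

— Issue I —
Stage I.1 (contractor, a heightened civil standard, weight is at least 80): (a) 82 ≥ 80 — meets; (b) net 83−3=80 ≥ 80 — meets.
  Stage I.1 is satisfied; the contractor continues to bear the burden.
Stage I.2 (contractor, a heightened civil standard, weight is at least 80): (c) net 93−16=77 < 80 — fails.
  The contractor does not carry Stage I.2.
So the agency prevails on this issue.
— Issue II —
At Stage II.1 the contractor must meet a more-likely-than-not showing (weight is at least 55): on (e) the weight is 56, ≥ 55, so (e) meets the standard; on (f) the weight is 76 less the opposing 20 gives net 56, which does reach 55, so (f) meets the standard.
  Stage II.1 carried; the burden shifts to the agency.
At Stage II.2 the agency must meet a more-likely-than-not showing (weight is at least 55): on (g) the weight is 89 less the opposing 37 gives net 52, < 55, so (g) does not meet the standard.
  Stage II.2 not carried; the agency fails its burden.
The analysis ends at Stage II.2; the contractor prevails on this issue.
— Issue III —
Stage III.1 — burden on contractor; standard: the preponderance of the evidence (weight is at least 55).
    (h): 81 − 29 = 52 < 55 [not met]
  Stage III.1 not carried; the contractor fails its burden.
The agency prevails on this issue.
Per-issue: Issue I → agency; Issue II → contractor; Issue III → agency. The contractor must prevail on at least one issue; overall, the contractor prevails.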